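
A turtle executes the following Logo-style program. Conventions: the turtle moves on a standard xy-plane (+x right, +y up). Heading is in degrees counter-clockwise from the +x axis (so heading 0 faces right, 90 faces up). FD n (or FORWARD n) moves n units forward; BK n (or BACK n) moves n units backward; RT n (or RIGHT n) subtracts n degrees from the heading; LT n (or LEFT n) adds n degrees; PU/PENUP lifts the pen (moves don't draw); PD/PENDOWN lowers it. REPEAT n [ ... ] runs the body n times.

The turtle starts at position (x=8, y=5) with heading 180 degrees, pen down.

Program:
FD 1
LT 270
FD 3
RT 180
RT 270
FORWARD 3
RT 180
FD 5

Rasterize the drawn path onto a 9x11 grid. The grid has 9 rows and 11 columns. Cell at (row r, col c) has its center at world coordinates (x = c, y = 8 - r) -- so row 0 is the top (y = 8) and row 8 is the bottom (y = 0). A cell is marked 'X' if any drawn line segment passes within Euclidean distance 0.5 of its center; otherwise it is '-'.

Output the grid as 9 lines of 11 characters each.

Segment 0: (8,5) -> (7,5)
Segment 1: (7,5) -> (7,8)
Segment 2: (7,8) -> (10,8)
Segment 3: (10,8) -> (5,8)

Answer: -----XXXXXX
-------X---
-------X---
-------XX--
-----------
-----------
-----------
-----------
-----------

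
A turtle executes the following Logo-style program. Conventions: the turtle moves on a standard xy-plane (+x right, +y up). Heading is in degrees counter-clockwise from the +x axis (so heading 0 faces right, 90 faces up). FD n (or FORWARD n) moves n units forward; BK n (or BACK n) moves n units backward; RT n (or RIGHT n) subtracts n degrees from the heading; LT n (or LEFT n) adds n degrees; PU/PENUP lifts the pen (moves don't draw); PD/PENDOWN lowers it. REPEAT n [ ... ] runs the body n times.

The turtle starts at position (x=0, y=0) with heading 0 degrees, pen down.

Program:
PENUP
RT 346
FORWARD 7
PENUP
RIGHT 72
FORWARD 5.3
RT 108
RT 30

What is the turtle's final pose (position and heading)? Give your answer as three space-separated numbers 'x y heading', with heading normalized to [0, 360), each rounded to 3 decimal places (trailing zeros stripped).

Answer: 9.601 -2.801 164

Derivation:
Executing turtle program step by step:
Start: pos=(0,0), heading=0, pen down
PU: pen up
RT 346: heading 0 -> 14
FD 7: (0,0) -> (6.792,1.693) [heading=14, move]
PU: pen up
RT 72: heading 14 -> 302
FD 5.3: (6.792,1.693) -> (9.601,-2.801) [heading=302, move]
RT 108: heading 302 -> 194
RT 30: heading 194 -> 164
Final: pos=(9.601,-2.801), heading=164, 0 segment(s) drawn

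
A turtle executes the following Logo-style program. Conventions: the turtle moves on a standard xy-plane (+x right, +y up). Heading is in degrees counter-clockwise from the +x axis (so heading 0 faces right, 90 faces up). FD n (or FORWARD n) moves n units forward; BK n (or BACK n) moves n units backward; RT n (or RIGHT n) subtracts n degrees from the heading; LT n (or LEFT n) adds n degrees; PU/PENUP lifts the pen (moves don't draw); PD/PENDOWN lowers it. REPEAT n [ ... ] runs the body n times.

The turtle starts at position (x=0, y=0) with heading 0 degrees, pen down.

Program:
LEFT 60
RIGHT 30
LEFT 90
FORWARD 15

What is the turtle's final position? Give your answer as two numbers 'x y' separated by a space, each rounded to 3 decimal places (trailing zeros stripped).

Answer: -7.5 12.99

Derivation:
Executing turtle program step by step:
Start: pos=(0,0), heading=0, pen down
LT 60: heading 0 -> 60
RT 30: heading 60 -> 30
LT 90: heading 30 -> 120
FD 15: (0,0) -> (-7.5,12.99) [heading=120, draw]
Final: pos=(-7.5,12.99), heading=120, 1 segment(s) drawn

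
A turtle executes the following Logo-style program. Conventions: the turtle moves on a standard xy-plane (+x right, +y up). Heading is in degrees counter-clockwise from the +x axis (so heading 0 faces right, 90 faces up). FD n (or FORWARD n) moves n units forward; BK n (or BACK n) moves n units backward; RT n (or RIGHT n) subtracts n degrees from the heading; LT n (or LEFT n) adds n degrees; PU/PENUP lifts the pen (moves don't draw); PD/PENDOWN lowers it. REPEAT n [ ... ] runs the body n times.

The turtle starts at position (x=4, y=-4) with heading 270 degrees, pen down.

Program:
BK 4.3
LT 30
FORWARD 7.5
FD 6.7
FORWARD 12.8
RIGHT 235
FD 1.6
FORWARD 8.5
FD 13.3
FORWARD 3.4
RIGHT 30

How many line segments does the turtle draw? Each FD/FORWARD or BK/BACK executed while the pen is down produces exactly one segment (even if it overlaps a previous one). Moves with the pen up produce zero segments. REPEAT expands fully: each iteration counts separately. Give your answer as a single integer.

Answer: 8

Derivation:
Executing turtle program step by step:
Start: pos=(4,-4), heading=270, pen down
BK 4.3: (4,-4) -> (4,0.3) [heading=270, draw]
LT 30: heading 270 -> 300
FD 7.5: (4,0.3) -> (7.75,-6.195) [heading=300, draw]
FD 6.7: (7.75,-6.195) -> (11.1,-11.998) [heading=300, draw]
FD 12.8: (11.1,-11.998) -> (17.5,-23.083) [heading=300, draw]
RT 235: heading 300 -> 65
FD 1.6: (17.5,-23.083) -> (18.176,-21.633) [heading=65, draw]
FD 8.5: (18.176,-21.633) -> (21.768,-13.929) [heading=65, draw]
FD 13.3: (21.768,-13.929) -> (27.389,-1.875) [heading=65, draw]
FD 3.4: (27.389,-1.875) -> (28.826,1.206) [heading=65, draw]
RT 30: heading 65 -> 35
Final: pos=(28.826,1.206), heading=35, 8 segment(s) drawn
Segments drawn: 8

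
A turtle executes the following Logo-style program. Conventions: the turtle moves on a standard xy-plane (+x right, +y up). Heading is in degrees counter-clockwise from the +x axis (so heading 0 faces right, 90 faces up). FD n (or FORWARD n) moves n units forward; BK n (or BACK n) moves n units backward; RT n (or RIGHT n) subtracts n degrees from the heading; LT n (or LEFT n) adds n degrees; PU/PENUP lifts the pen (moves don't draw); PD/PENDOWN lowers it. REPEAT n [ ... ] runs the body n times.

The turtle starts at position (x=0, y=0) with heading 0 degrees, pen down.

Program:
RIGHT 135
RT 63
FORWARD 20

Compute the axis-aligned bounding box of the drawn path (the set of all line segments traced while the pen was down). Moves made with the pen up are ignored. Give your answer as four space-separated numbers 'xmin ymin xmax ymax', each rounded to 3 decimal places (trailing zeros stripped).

Executing turtle program step by step:
Start: pos=(0,0), heading=0, pen down
RT 135: heading 0 -> 225
RT 63: heading 225 -> 162
FD 20: (0,0) -> (-19.021,6.18) [heading=162, draw]
Final: pos=(-19.021,6.18), heading=162, 1 segment(s) drawn

Segment endpoints: x in {-19.021, 0}, y in {0, 6.18}
xmin=-19.021, ymin=0, xmax=0, ymax=6.18

Answer: -19.021 0 0 6.18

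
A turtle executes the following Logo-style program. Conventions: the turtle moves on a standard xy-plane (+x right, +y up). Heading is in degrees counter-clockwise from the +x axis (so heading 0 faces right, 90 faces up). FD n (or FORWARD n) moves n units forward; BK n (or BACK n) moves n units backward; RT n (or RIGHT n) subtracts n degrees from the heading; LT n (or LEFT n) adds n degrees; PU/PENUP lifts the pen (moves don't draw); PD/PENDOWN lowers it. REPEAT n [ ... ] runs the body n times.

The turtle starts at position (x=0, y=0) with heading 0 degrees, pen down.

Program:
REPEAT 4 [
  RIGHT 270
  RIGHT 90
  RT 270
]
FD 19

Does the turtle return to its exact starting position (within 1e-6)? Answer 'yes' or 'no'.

Answer: no

Derivation:
Executing turtle program step by step:
Start: pos=(0,0), heading=0, pen down
REPEAT 4 [
  -- iteration 1/4 --
  RT 270: heading 0 -> 90
  RT 90: heading 90 -> 0
  RT 270: heading 0 -> 90
  -- iteration 2/4 --
  RT 270: heading 90 -> 180
  RT 90: heading 180 -> 90
  RT 270: heading 90 -> 180
  -- iteration 3/4 --
  RT 270: heading 180 -> 270
  RT 90: heading 270 -> 180
  RT 270: heading 180 -> 270
  -- iteration 4/4 --
  RT 270: heading 270 -> 0
  RT 90: heading 0 -> 270
  RT 270: heading 270 -> 0
]
FD 19: (0,0) -> (19,0) [heading=0, draw]
Final: pos=(19,0), heading=0, 1 segment(s) drawn

Start position: (0, 0)
Final position: (19, 0)
Distance = 19; >= 1e-6 -> NOT closed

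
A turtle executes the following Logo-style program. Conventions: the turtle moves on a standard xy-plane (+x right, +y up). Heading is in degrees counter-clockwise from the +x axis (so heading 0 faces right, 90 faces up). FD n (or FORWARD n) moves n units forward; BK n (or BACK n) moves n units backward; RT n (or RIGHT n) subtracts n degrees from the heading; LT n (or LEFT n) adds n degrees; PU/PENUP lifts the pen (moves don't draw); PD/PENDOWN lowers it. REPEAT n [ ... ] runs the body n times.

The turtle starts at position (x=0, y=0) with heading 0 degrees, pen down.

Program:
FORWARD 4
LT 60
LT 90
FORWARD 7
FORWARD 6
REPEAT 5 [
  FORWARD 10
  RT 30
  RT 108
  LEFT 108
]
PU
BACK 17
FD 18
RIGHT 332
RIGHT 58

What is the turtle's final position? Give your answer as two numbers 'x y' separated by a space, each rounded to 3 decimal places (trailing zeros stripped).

Executing turtle program step by step:
Start: pos=(0,0), heading=0, pen down
FD 4: (0,0) -> (4,0) [heading=0, draw]
LT 60: heading 0 -> 60
LT 90: heading 60 -> 150
FD 7: (4,0) -> (-2.062,3.5) [heading=150, draw]
FD 6: (-2.062,3.5) -> (-7.258,6.5) [heading=150, draw]
REPEAT 5 [
  -- iteration 1/5 --
  FD 10: (-7.258,6.5) -> (-15.919,11.5) [heading=150, draw]
  RT 30: heading 150 -> 120
  RT 108: heading 120 -> 12
  LT 108: heading 12 -> 120
  -- iteration 2/5 --
  FD 10: (-15.919,11.5) -> (-20.919,20.16) [heading=120, draw]
  RT 30: heading 120 -> 90
  RT 108: heading 90 -> 342
  LT 108: heading 342 -> 90
  -- iteration 3/5 --
  FD 10: (-20.919,20.16) -> (-20.919,30.16) [heading=90, draw]
  RT 30: heading 90 -> 60
  RT 108: heading 60 -> 312
  LT 108: heading 312 -> 60
  -- iteration 4/5 --
  FD 10: (-20.919,30.16) -> (-15.919,38.821) [heading=60, draw]
  RT 30: heading 60 -> 30
  RT 108: heading 30 -> 282
  LT 108: heading 282 -> 30
  -- iteration 5/5 --
  FD 10: (-15.919,38.821) -> (-7.258,43.821) [heading=30, draw]
  RT 30: heading 30 -> 0
  RT 108: heading 0 -> 252
  LT 108: heading 252 -> 0
]
PU: pen up
BK 17: (-7.258,43.821) -> (-24.258,43.821) [heading=0, move]
FD 18: (-24.258,43.821) -> (-6.258,43.821) [heading=0, move]
RT 332: heading 0 -> 28
RT 58: heading 28 -> 330
Final: pos=(-6.258,43.821), heading=330, 8 segment(s) drawn

Answer: -6.258 43.821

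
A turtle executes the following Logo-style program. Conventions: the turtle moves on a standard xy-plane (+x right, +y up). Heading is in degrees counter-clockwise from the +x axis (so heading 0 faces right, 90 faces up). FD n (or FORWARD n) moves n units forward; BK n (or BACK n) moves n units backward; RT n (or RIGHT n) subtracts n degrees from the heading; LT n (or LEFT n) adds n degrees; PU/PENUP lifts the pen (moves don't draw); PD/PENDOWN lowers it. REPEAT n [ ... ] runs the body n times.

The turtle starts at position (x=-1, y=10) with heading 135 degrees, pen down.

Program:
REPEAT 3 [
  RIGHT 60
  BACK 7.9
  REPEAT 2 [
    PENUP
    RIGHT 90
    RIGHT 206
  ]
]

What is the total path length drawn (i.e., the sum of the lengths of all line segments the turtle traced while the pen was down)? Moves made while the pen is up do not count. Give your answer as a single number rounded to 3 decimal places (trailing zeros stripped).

Executing turtle program step by step:
Start: pos=(-1,10), heading=135, pen down
REPEAT 3 [
  -- iteration 1/3 --
  RT 60: heading 135 -> 75
  BK 7.9: (-1,10) -> (-3.045,2.369) [heading=75, draw]
  REPEAT 2 [
    -- iteration 1/2 --
    PU: pen up
    RT 90: heading 75 -> 345
    RT 206: heading 345 -> 139
    -- iteration 2/2 --
    PU: pen up
    RT 90: heading 139 -> 49
    RT 206: heading 49 -> 203
  ]
  -- iteration 2/3 --
  RT 60: heading 203 -> 143
  BK 7.9: (-3.045,2.369) -> (3.265,-2.385) [heading=143, move]
  REPEAT 2 [
    -- iteration 1/2 --
    PU: pen up
    RT 90: heading 143 -> 53
    RT 206: heading 53 -> 207
    -- iteration 2/2 --
    PU: pen up
    RT 90: heading 207 -> 117
    RT 206: heading 117 -> 271
  ]
  -- iteration 3/3 --
  RT 60: heading 271 -> 211
  BK 7.9: (3.265,-2.385) -> (10.036,1.684) [heading=211, move]
  REPEAT 2 [
    -- iteration 1/2 --
    PU: pen up
    RT 90: heading 211 -> 121
    RT 206: heading 121 -> 275
    -- iteration 2/2 --
    PU: pen up
    RT 90: heading 275 -> 185
    RT 206: heading 185 -> 339
  ]
]
Final: pos=(10.036,1.684), heading=339, 1 segment(s) drawn

Segment lengths:
  seg 1: (-1,10) -> (-3.045,2.369), length = 7.9
Total = 7.9

Answer: 7.9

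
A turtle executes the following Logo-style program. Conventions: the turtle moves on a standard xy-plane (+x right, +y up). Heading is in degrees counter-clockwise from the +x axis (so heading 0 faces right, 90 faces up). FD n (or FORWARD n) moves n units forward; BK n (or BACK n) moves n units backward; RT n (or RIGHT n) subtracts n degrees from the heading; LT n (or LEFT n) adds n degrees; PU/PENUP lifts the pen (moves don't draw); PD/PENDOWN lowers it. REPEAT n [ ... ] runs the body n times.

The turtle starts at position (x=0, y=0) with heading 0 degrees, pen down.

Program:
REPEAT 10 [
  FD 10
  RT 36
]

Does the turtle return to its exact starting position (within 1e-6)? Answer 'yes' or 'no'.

Answer: yes

Derivation:
Executing turtle program step by step:
Start: pos=(0,0), heading=0, pen down
REPEAT 10 [
  -- iteration 1/10 --
  FD 10: (0,0) -> (10,0) [heading=0, draw]
  RT 36: heading 0 -> 324
  -- iteration 2/10 --
  FD 10: (10,0) -> (18.09,-5.878) [heading=324, draw]
  RT 36: heading 324 -> 288
  -- iteration 3/10 --
  FD 10: (18.09,-5.878) -> (21.18,-15.388) [heading=288, draw]
  RT 36: heading 288 -> 252
  -- iteration 4/10 --
  FD 10: (21.18,-15.388) -> (18.09,-24.899) [heading=252, draw]
  RT 36: heading 252 -> 216
  -- iteration 5/10 --
  FD 10: (18.09,-24.899) -> (10,-30.777) [heading=216, draw]
  RT 36: heading 216 -> 180
  -- iteration 6/10 --
  FD 10: (10,-30.777) -> (0,-30.777) [heading=180, draw]
  RT 36: heading 180 -> 144
  -- iteration 7/10 --
  FD 10: (0,-30.777) -> (-8.09,-24.899) [heading=144, draw]
  RT 36: heading 144 -> 108
  -- iteration 8/10 --
  FD 10: (-8.09,-24.899) -> (-11.18,-15.388) [heading=108, draw]
  RT 36: heading 108 -> 72
  -- iteration 9/10 --
  FD 10: (-11.18,-15.388) -> (-8.09,-5.878) [heading=72, draw]
  RT 36: heading 72 -> 36
  -- iteration 10/10 --
  FD 10: (-8.09,-5.878) -> (0,0) [heading=36, draw]
  RT 36: heading 36 -> 0
]
Final: pos=(0,0), heading=0, 10 segment(s) drawn

Start position: (0, 0)
Final position: (0, 0)
Distance = 0; < 1e-6 -> CLOSED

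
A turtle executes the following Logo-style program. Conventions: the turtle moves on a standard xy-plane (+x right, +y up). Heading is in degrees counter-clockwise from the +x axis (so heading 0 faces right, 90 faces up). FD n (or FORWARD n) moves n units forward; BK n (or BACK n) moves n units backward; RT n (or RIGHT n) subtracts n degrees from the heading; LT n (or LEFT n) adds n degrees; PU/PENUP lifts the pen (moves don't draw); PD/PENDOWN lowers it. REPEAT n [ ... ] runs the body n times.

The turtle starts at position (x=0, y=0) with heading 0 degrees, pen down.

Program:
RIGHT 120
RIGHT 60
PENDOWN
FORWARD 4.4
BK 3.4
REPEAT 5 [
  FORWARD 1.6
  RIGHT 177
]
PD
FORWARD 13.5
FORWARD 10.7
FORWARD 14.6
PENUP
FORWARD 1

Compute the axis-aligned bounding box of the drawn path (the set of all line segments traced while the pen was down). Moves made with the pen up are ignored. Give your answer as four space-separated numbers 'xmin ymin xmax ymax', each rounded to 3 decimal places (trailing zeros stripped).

Answer: -4.4 -0.166 34.9 9.876

Derivation:
Executing turtle program step by step:
Start: pos=(0,0), heading=0, pen down
RT 120: heading 0 -> 240
RT 60: heading 240 -> 180
PD: pen down
FD 4.4: (0,0) -> (-4.4,0) [heading=180, draw]
BK 3.4: (-4.4,0) -> (-1,0) [heading=180, draw]
REPEAT 5 [
  -- iteration 1/5 --
  FD 1.6: (-1,0) -> (-2.6,0) [heading=180, draw]
  RT 177: heading 180 -> 3
  -- iteration 2/5 --
  FD 1.6: (-2.6,0) -> (-1.002,0.084) [heading=3, draw]
  RT 177: heading 3 -> 186
  -- iteration 3/5 --
  FD 1.6: (-1.002,0.084) -> (-2.593,-0.084) [heading=186, draw]
  RT 177: heading 186 -> 9
  -- iteration 4/5 --
  FD 1.6: (-2.593,-0.084) -> (-1.013,0.167) [heading=9, draw]
  RT 177: heading 9 -> 192
  -- iteration 5/5 --
  FD 1.6: (-1.013,0.167) -> (-2.578,-0.166) [heading=192, draw]
  RT 177: heading 192 -> 15
]
PD: pen down
FD 13.5: (-2.578,-0.166) -> (10.462,3.328) [heading=15, draw]
FD 10.7: (10.462,3.328) -> (20.797,6.098) [heading=15, draw]
FD 14.6: (20.797,6.098) -> (34.9,9.876) [heading=15, draw]
PU: pen up
FD 1: (34.9,9.876) -> (35.866,10.135) [heading=15, move]
Final: pos=(35.866,10.135), heading=15, 10 segment(s) drawn

Segment endpoints: x in {-4.4, -2.6, -2.593, -2.578, -1.013, -1.002, -1, 0, 10.462, 20.797, 34.9}, y in {-0.166, -0.084, 0, 0, 0, 0, 0.084, 0.167, 3.328, 6.098, 9.876}
xmin=-4.4, ymin=-0.166, xmax=34.9, ymax=9.876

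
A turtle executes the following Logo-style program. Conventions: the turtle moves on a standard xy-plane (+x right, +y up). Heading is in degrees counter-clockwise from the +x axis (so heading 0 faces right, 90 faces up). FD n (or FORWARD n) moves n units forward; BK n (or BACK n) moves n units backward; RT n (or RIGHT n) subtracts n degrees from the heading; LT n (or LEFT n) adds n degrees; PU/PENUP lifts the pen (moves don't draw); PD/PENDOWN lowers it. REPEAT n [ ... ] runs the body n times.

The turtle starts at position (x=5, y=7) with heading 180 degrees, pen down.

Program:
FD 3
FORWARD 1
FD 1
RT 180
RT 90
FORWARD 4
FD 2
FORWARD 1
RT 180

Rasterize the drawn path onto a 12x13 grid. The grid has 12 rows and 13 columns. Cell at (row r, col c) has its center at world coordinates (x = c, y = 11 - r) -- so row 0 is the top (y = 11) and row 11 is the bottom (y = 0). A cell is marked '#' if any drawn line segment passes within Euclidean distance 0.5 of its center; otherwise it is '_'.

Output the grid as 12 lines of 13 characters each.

Segment 0: (5,7) -> (2,7)
Segment 1: (2,7) -> (1,7)
Segment 2: (1,7) -> (0,7)
Segment 3: (0,7) -> (0,3)
Segment 4: (0,3) -> (0,1)
Segment 5: (0,1) -> (0,0)

Answer: _____________
_____________
_____________
_____________
######_______
#____________
#____________
#____________
#____________
#____________
#____________
#____________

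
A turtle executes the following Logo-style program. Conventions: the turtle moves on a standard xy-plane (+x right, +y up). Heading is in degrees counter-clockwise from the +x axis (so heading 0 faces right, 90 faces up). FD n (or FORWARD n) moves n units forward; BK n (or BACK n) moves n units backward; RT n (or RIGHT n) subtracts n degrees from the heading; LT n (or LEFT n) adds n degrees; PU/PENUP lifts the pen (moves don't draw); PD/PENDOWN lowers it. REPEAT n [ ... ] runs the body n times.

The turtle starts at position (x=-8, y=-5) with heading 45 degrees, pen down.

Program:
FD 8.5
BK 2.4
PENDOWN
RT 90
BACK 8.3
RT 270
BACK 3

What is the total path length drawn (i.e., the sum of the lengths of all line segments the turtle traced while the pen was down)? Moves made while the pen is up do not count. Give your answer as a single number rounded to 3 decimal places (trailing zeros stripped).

Answer: 22.2

Derivation:
Executing turtle program step by step:
Start: pos=(-8,-5), heading=45, pen down
FD 8.5: (-8,-5) -> (-1.99,1.01) [heading=45, draw]
BK 2.4: (-1.99,1.01) -> (-3.687,-0.687) [heading=45, draw]
PD: pen down
RT 90: heading 45 -> 315
BK 8.3: (-3.687,-0.687) -> (-9.556,5.182) [heading=315, draw]
RT 270: heading 315 -> 45
BK 3: (-9.556,5.182) -> (-11.677,3.061) [heading=45, draw]
Final: pos=(-11.677,3.061), heading=45, 4 segment(s) drawn

Segment lengths:
  seg 1: (-8,-5) -> (-1.99,1.01), length = 8.5
  seg 2: (-1.99,1.01) -> (-3.687,-0.687), length = 2.4
  seg 3: (-3.687,-0.687) -> (-9.556,5.182), length = 8.3
  seg 4: (-9.556,5.182) -> (-11.677,3.061), length = 3
Total = 22.2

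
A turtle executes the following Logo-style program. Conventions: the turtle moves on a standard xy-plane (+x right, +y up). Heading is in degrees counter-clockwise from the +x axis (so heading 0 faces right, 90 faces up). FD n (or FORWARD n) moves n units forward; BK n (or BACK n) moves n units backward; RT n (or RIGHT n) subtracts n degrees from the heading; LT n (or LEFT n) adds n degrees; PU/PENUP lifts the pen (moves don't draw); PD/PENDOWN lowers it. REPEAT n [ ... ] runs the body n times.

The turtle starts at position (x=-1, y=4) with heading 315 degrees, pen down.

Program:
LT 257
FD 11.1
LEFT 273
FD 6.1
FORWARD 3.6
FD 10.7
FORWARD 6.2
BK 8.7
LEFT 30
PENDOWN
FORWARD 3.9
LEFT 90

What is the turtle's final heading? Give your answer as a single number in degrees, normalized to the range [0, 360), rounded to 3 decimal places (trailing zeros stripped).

Executing turtle program step by step:
Start: pos=(-1,4), heading=315, pen down
LT 257: heading 315 -> 212
FD 11.1: (-1,4) -> (-10.413,-1.882) [heading=212, draw]
LT 273: heading 212 -> 125
FD 6.1: (-10.413,-1.882) -> (-13.912,3.115) [heading=125, draw]
FD 3.6: (-13.912,3.115) -> (-15.977,6.064) [heading=125, draw]
FD 10.7: (-15.977,6.064) -> (-22.114,14.829) [heading=125, draw]
FD 6.2: (-22.114,14.829) -> (-25.67,19.907) [heading=125, draw]
BK 8.7: (-25.67,19.907) -> (-20.68,12.781) [heading=125, draw]
LT 30: heading 125 -> 155
PD: pen down
FD 3.9: (-20.68,12.781) -> (-24.215,14.429) [heading=155, draw]
LT 90: heading 155 -> 245
Final: pos=(-24.215,14.429), heading=245, 7 segment(s) drawn

Answer: 245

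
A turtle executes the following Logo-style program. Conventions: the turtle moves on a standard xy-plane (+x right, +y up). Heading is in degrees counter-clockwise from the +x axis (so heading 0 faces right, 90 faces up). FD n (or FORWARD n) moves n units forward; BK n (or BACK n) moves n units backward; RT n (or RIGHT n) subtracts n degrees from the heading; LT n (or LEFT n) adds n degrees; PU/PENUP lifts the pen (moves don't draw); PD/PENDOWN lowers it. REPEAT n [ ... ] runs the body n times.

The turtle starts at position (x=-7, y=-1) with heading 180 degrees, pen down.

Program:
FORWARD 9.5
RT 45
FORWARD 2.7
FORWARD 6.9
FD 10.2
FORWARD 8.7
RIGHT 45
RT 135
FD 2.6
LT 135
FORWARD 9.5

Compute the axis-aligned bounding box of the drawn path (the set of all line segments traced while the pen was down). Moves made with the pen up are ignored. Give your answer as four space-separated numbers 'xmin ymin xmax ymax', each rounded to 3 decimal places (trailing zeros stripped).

Answer: -36.653 -1 -7 26.814

Derivation:
Executing turtle program step by step:
Start: pos=(-7,-1), heading=180, pen down
FD 9.5: (-7,-1) -> (-16.5,-1) [heading=180, draw]
RT 45: heading 180 -> 135
FD 2.7: (-16.5,-1) -> (-18.409,0.909) [heading=135, draw]
FD 6.9: (-18.409,0.909) -> (-23.288,5.788) [heading=135, draw]
FD 10.2: (-23.288,5.788) -> (-30.501,13.001) [heading=135, draw]
FD 8.7: (-30.501,13.001) -> (-36.653,19.153) [heading=135, draw]
RT 45: heading 135 -> 90
RT 135: heading 90 -> 315
FD 2.6: (-36.653,19.153) -> (-34.814,17.314) [heading=315, draw]
LT 135: heading 315 -> 90
FD 9.5: (-34.814,17.314) -> (-34.814,26.814) [heading=90, draw]
Final: pos=(-34.814,26.814), heading=90, 7 segment(s) drawn

Segment endpoints: x in {-36.653, -34.814, -30.501, -23.288, -18.409, -16.5, -7}, y in {-1, -1, 0.909, 5.788, 13.001, 17.314, 19.153, 26.814}
xmin=-36.653, ymin=-1, xmax=-7, ymax=26.814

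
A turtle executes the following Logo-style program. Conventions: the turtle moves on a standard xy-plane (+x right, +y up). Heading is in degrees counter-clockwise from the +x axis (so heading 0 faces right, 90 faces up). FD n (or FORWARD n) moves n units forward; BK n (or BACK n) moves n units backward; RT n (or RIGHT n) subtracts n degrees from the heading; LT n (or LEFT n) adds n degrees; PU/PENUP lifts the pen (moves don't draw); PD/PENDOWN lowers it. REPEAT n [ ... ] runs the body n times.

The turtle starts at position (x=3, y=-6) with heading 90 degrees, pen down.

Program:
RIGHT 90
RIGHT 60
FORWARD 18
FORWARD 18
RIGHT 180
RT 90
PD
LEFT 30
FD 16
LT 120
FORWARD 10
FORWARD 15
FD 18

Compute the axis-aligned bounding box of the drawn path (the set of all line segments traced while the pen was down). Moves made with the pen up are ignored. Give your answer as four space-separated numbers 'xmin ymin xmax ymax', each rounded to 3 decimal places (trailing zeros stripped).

Answer: -14 -37.177 29 -6

Derivation:
Executing turtle program step by step:
Start: pos=(3,-6), heading=90, pen down
RT 90: heading 90 -> 0
RT 60: heading 0 -> 300
FD 18: (3,-6) -> (12,-21.588) [heading=300, draw]
FD 18: (12,-21.588) -> (21,-37.177) [heading=300, draw]
RT 180: heading 300 -> 120
RT 90: heading 120 -> 30
PD: pen down
LT 30: heading 30 -> 60
FD 16: (21,-37.177) -> (29,-23.321) [heading=60, draw]
LT 120: heading 60 -> 180
FD 10: (29,-23.321) -> (19,-23.321) [heading=180, draw]
FD 15: (19,-23.321) -> (4,-23.321) [heading=180, draw]
FD 18: (4,-23.321) -> (-14,-23.321) [heading=180, draw]
Final: pos=(-14,-23.321), heading=180, 6 segment(s) drawn

Segment endpoints: x in {-14, 3, 4, 12, 19, 21, 29}, y in {-37.177, -23.321, -23.321, -23.321, -21.588, -6}
xmin=-14, ymin=-37.177, xmax=29, ymax=-6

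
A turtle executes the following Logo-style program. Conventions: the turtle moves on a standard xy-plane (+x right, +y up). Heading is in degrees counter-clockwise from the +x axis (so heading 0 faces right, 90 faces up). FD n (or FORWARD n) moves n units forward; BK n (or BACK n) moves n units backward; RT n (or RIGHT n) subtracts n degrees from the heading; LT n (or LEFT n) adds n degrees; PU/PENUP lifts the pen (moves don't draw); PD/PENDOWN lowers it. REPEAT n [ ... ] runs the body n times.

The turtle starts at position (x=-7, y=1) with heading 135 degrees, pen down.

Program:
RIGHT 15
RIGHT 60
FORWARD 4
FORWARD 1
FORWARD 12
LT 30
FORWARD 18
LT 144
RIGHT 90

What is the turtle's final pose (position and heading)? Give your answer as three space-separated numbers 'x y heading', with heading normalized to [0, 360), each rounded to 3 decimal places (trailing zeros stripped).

Executing turtle program step by step:
Start: pos=(-7,1), heading=135, pen down
RT 15: heading 135 -> 120
RT 60: heading 120 -> 60
FD 4: (-7,1) -> (-5,4.464) [heading=60, draw]
FD 1: (-5,4.464) -> (-4.5,5.33) [heading=60, draw]
FD 12: (-4.5,5.33) -> (1.5,15.722) [heading=60, draw]
LT 30: heading 60 -> 90
FD 18: (1.5,15.722) -> (1.5,33.722) [heading=90, draw]
LT 144: heading 90 -> 234
RT 90: heading 234 -> 144
Final: pos=(1.5,33.722), heading=144, 4 segment(s) drawn

Answer: 1.5 33.722 144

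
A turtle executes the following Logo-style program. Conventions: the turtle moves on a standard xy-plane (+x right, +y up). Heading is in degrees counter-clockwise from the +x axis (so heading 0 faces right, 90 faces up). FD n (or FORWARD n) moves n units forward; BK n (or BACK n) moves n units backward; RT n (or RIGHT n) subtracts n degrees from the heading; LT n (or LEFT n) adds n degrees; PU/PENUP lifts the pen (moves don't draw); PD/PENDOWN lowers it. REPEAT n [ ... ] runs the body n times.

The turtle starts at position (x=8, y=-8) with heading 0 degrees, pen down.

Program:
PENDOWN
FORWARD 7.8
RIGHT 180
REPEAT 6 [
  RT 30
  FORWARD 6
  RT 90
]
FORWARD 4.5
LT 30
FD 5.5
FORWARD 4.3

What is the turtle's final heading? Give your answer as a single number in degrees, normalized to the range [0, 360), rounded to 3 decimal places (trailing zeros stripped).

Answer: 210

Derivation:
Executing turtle program step by step:
Start: pos=(8,-8), heading=0, pen down
PD: pen down
FD 7.8: (8,-8) -> (15.8,-8) [heading=0, draw]
RT 180: heading 0 -> 180
REPEAT 6 [
  -- iteration 1/6 --
  RT 30: heading 180 -> 150
  FD 6: (15.8,-8) -> (10.604,-5) [heading=150, draw]
  RT 90: heading 150 -> 60
  -- iteration 2/6 --
  RT 30: heading 60 -> 30
  FD 6: (10.604,-5) -> (15.8,-2) [heading=30, draw]
  RT 90: heading 30 -> 300
  -- iteration 3/6 --
  RT 30: heading 300 -> 270
  FD 6: (15.8,-2) -> (15.8,-8) [heading=270, draw]
  RT 90: heading 270 -> 180
  -- iteration 4/6 --
  RT 30: heading 180 -> 150
  FD 6: (15.8,-8) -> (10.604,-5) [heading=150, draw]
  RT 90: heading 150 -> 60
  -- iteration 5/6 --
  RT 30: heading 60 -> 30
  FD 6: (10.604,-5) -> (15.8,-2) [heading=30, draw]
  RT 90: heading 30 -> 300
  -- iteration 6/6 --
  RT 30: heading 300 -> 270
  FD 6: (15.8,-2) -> (15.8,-8) [heading=270, draw]
  RT 90: heading 270 -> 180
]
FD 4.5: (15.8,-8) -> (11.3,-8) [heading=180, draw]
LT 30: heading 180 -> 210
FD 5.5: (11.3,-8) -> (6.537,-10.75) [heading=210, draw]
FD 4.3: (6.537,-10.75) -> (2.813,-12.9) [heading=210, draw]
Final: pos=(2.813,-12.9), heading=210, 10 segment(s) drawn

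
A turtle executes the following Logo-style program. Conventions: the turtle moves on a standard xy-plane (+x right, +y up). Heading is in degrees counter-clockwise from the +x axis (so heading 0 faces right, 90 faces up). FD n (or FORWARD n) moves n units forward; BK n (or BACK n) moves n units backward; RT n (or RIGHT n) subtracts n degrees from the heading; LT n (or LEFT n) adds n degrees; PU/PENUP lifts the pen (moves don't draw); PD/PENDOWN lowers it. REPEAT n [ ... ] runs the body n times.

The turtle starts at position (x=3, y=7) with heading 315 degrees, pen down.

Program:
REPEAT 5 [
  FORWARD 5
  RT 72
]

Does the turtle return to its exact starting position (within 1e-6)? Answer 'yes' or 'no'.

Executing turtle program step by step:
Start: pos=(3,7), heading=315, pen down
REPEAT 5 [
  -- iteration 1/5 --
  FD 5: (3,7) -> (6.536,3.464) [heading=315, draw]
  RT 72: heading 315 -> 243
  -- iteration 2/5 --
  FD 5: (6.536,3.464) -> (4.266,-0.991) [heading=243, draw]
  RT 72: heading 243 -> 171
  -- iteration 3/5 --
  FD 5: (4.266,-0.991) -> (-0.673,-0.208) [heading=171, draw]
  RT 72: heading 171 -> 99
  -- iteration 4/5 --
  FD 5: (-0.673,-0.208) -> (-1.455,4.73) [heading=99, draw]
  RT 72: heading 99 -> 27
  -- iteration 5/5 --
  FD 5: (-1.455,4.73) -> (3,7) [heading=27, draw]
  RT 72: heading 27 -> 315
]
Final: pos=(3,7), heading=315, 5 segment(s) drawn

Start position: (3, 7)
Final position: (3, 7)
Distance = 0; < 1e-6 -> CLOSED

Answer: yes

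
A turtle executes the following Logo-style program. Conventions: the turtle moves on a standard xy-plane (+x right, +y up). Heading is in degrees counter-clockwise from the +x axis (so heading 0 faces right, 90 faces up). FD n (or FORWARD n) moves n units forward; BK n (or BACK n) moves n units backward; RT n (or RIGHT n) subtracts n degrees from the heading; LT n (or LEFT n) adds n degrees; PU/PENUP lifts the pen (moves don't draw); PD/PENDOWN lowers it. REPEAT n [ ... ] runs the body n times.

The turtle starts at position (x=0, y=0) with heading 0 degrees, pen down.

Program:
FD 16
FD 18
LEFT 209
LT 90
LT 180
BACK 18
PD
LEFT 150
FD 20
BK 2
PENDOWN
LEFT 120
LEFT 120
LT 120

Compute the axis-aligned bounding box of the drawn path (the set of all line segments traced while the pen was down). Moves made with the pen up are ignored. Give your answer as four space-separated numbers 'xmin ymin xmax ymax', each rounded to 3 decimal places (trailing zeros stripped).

Executing turtle program step by step:
Start: pos=(0,0), heading=0, pen down
FD 16: (0,0) -> (16,0) [heading=0, draw]
FD 18: (16,0) -> (34,0) [heading=0, draw]
LT 209: heading 0 -> 209
LT 90: heading 209 -> 299
LT 180: heading 299 -> 119
BK 18: (34,0) -> (42.727,-15.743) [heading=119, draw]
PD: pen down
LT 150: heading 119 -> 269
FD 20: (42.727,-15.743) -> (42.378,-35.74) [heading=269, draw]
BK 2: (42.378,-35.74) -> (42.412,-33.74) [heading=269, draw]
PD: pen down
LT 120: heading 269 -> 29
LT 120: heading 29 -> 149
LT 120: heading 149 -> 269
Final: pos=(42.412,-33.74), heading=269, 5 segment(s) drawn

Segment endpoints: x in {0, 16, 34, 42.378, 42.412, 42.727}, y in {-35.74, -33.74, -15.743, 0}
xmin=0, ymin=-35.74, xmax=42.727, ymax=0

Answer: 0 -35.74 42.727 0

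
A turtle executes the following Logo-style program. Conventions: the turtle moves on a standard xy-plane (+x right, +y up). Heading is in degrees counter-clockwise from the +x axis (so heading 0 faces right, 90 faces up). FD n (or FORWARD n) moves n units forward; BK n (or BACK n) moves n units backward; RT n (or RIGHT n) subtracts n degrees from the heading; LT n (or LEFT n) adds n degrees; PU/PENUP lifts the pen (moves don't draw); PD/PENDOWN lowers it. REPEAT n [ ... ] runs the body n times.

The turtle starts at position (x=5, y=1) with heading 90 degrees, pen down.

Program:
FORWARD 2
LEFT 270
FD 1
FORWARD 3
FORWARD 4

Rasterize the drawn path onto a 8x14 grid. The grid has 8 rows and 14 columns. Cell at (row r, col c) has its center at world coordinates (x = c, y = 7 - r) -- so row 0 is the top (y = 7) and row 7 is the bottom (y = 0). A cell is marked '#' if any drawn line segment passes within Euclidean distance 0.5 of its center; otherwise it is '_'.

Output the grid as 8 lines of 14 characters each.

Answer: ______________
______________
______________
______________
_____#########
_____#________
_____#________
______________

Derivation:
Segment 0: (5,1) -> (5,3)
Segment 1: (5,3) -> (6,3)
Segment 2: (6,3) -> (9,3)
Segment 3: (9,3) -> (13,3)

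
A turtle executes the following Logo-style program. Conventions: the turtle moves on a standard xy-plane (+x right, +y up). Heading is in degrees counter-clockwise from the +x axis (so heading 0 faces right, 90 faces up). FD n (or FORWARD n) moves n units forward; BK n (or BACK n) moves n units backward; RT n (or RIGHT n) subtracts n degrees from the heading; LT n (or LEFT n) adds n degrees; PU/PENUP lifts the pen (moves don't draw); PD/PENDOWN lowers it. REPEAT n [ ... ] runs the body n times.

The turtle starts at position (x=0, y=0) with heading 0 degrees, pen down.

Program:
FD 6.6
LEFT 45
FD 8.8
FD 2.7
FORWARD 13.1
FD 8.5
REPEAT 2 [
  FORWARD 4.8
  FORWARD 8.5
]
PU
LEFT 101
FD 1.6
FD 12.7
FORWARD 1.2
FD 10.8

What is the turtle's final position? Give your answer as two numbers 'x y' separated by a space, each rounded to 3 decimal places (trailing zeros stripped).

Answer: 27.011 56.921

Derivation:
Executing turtle program step by step:
Start: pos=(0,0), heading=0, pen down
FD 6.6: (0,0) -> (6.6,0) [heading=0, draw]
LT 45: heading 0 -> 45
FD 8.8: (6.6,0) -> (12.823,6.223) [heading=45, draw]
FD 2.7: (12.823,6.223) -> (14.732,8.132) [heading=45, draw]
FD 13.1: (14.732,8.132) -> (23.995,17.395) [heading=45, draw]
FD 8.5: (23.995,17.395) -> (30.005,23.405) [heading=45, draw]
REPEAT 2 [
  -- iteration 1/2 --
  FD 4.8: (30.005,23.405) -> (33.399,26.799) [heading=45, draw]
  FD 8.5: (33.399,26.799) -> (39.41,32.81) [heading=45, draw]
  -- iteration 2/2 --
  FD 4.8: (39.41,32.81) -> (42.804,36.204) [heading=45, draw]
  FD 8.5: (42.804,36.204) -> (48.814,42.214) [heading=45, draw]
]
PU: pen up
LT 101: heading 45 -> 146
FD 1.6: (48.814,42.214) -> (47.488,43.109) [heading=146, move]
FD 12.7: (47.488,43.109) -> (36.959,50.211) [heading=146, move]
FD 1.2: (36.959,50.211) -> (35.964,50.882) [heading=146, move]
FD 10.8: (35.964,50.882) -> (27.011,56.921) [heading=146, move]
Final: pos=(27.011,56.921), heading=146, 9 segment(s) drawn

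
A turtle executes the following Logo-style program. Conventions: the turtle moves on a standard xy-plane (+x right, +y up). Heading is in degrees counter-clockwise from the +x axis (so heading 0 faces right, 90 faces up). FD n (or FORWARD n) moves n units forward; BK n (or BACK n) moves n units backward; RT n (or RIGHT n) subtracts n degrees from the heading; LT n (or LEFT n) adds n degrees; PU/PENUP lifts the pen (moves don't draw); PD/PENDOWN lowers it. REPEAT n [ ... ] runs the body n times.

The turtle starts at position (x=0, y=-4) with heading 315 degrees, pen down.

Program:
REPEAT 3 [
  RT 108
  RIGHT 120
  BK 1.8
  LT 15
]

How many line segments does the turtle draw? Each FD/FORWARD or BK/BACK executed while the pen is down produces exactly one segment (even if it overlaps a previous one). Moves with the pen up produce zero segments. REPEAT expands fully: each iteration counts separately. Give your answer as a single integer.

Answer: 3

Derivation:
Executing turtle program step by step:
Start: pos=(0,-4), heading=315, pen down
REPEAT 3 [
  -- iteration 1/3 --
  RT 108: heading 315 -> 207
  RT 120: heading 207 -> 87
  BK 1.8: (0,-4) -> (-0.094,-5.798) [heading=87, draw]
  LT 15: heading 87 -> 102
  -- iteration 2/3 --
  RT 108: heading 102 -> 354
  RT 120: heading 354 -> 234
  BK 1.8: (-0.094,-5.798) -> (0.964,-4.341) [heading=234, draw]
  LT 15: heading 234 -> 249
  -- iteration 3/3 --
  RT 108: heading 249 -> 141
  RT 120: heading 141 -> 21
  BK 1.8: (0.964,-4.341) -> (-0.717,-4.986) [heading=21, draw]
  LT 15: heading 21 -> 36
]
Final: pos=(-0.717,-4.986), heading=36, 3 segment(s) drawn
Segments drawn: 3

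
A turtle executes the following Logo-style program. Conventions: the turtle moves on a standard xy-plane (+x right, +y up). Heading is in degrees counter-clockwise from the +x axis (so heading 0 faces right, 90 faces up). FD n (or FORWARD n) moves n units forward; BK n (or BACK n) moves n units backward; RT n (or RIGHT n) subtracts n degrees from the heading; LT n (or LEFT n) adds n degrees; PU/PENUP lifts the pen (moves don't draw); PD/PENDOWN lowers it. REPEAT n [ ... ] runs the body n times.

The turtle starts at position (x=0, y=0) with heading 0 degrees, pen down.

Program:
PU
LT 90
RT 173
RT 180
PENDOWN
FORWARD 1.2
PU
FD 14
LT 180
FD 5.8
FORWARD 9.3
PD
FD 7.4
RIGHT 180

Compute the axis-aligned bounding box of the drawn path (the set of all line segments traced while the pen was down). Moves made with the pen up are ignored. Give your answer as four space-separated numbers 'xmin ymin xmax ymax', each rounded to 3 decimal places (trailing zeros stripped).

Executing turtle program step by step:
Start: pos=(0,0), heading=0, pen down
PU: pen up
LT 90: heading 0 -> 90
RT 173: heading 90 -> 277
RT 180: heading 277 -> 97
PD: pen down
FD 1.2: (0,0) -> (-0.146,1.191) [heading=97, draw]
PU: pen up
FD 14: (-0.146,1.191) -> (-1.852,15.087) [heading=97, move]
LT 180: heading 97 -> 277
FD 5.8: (-1.852,15.087) -> (-1.146,9.33) [heading=277, move]
FD 9.3: (-1.146,9.33) -> (-0.012,0.099) [heading=277, move]
PD: pen down
FD 7.4: (-0.012,0.099) -> (0.89,-7.246) [heading=277, draw]
RT 180: heading 277 -> 97
Final: pos=(0.89,-7.246), heading=97, 2 segment(s) drawn

Segment endpoints: x in {-0.146, -0.012, 0, 0.89}, y in {-7.246, 0, 0.099, 1.191}
xmin=-0.146, ymin=-7.246, xmax=0.89, ymax=1.191

Answer: -0.146 -7.246 0.89 1.191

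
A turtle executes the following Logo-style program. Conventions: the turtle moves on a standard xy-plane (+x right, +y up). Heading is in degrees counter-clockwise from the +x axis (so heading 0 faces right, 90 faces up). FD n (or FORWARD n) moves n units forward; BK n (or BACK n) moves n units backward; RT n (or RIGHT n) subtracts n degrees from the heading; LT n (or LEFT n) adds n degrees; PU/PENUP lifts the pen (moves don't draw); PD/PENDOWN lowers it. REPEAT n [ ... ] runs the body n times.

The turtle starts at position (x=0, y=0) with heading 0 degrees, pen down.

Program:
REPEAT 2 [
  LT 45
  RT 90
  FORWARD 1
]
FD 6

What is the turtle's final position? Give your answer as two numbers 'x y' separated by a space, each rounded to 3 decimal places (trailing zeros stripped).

Answer: 0.707 -7.707

Derivation:
Executing turtle program step by step:
Start: pos=(0,0), heading=0, pen down
REPEAT 2 [
  -- iteration 1/2 --
  LT 45: heading 0 -> 45
  RT 90: heading 45 -> 315
  FD 1: (0,0) -> (0.707,-0.707) [heading=315, draw]
  -- iteration 2/2 --
  LT 45: heading 315 -> 0
  RT 90: heading 0 -> 270
  FD 1: (0.707,-0.707) -> (0.707,-1.707) [heading=270, draw]
]
FD 6: (0.707,-1.707) -> (0.707,-7.707) [heading=270, draw]
Final: pos=(0.707,-7.707), heading=270, 3 segment(s) drawn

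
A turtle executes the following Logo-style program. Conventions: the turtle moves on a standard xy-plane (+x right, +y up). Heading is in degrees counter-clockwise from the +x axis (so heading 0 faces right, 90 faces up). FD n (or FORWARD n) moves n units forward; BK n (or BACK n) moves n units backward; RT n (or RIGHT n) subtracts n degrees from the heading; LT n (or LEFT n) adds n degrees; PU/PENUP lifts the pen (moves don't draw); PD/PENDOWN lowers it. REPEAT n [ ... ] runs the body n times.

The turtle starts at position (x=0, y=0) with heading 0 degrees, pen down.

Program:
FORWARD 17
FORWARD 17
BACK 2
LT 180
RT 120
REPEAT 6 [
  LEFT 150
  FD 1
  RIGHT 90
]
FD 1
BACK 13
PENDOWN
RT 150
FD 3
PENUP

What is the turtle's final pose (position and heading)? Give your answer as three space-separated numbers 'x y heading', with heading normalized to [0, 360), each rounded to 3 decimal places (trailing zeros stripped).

Executing turtle program step by step:
Start: pos=(0,0), heading=0, pen down
FD 17: (0,0) -> (17,0) [heading=0, draw]
FD 17: (17,0) -> (34,0) [heading=0, draw]
BK 2: (34,0) -> (32,0) [heading=0, draw]
LT 180: heading 0 -> 180
RT 120: heading 180 -> 60
REPEAT 6 [
  -- iteration 1/6 --
  LT 150: heading 60 -> 210
  FD 1: (32,0) -> (31.134,-0.5) [heading=210, draw]
  RT 90: heading 210 -> 120
  -- iteration 2/6 --
  LT 150: heading 120 -> 270
  FD 1: (31.134,-0.5) -> (31.134,-1.5) [heading=270, draw]
  RT 90: heading 270 -> 180
  -- iteration 3/6 --
  LT 150: heading 180 -> 330
  FD 1: (31.134,-1.5) -> (32,-2) [heading=330, draw]
  RT 90: heading 330 -> 240
  -- iteration 4/6 --
  LT 150: heading 240 -> 30
  FD 1: (32,-2) -> (32.866,-1.5) [heading=30, draw]
  RT 90: heading 30 -> 300
  -- iteration 5/6 --
  LT 150: heading 300 -> 90
  FD 1: (32.866,-1.5) -> (32.866,-0.5) [heading=90, draw]
  RT 90: heading 90 -> 0
  -- iteration 6/6 --
  LT 150: heading 0 -> 150
  FD 1: (32.866,-0.5) -> (32,0) [heading=150, draw]
  RT 90: heading 150 -> 60
]
FD 1: (32,0) -> (32.5,0.866) [heading=60, draw]
BK 13: (32.5,0.866) -> (26,-10.392) [heading=60, draw]
PD: pen down
RT 150: heading 60 -> 270
FD 3: (26,-10.392) -> (26,-13.392) [heading=270, draw]
PU: pen up
Final: pos=(26,-13.392), heading=270, 12 segment(s) drawn

Answer: 26 -13.392 270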